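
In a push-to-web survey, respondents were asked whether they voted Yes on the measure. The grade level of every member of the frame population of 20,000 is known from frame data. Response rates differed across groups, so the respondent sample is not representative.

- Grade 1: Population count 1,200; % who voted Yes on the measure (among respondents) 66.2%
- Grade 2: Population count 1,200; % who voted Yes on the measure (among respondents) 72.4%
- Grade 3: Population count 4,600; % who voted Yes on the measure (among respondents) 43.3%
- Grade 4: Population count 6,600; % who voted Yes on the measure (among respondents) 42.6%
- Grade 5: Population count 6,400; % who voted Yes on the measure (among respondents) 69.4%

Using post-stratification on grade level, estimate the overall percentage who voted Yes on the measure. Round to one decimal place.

54.5%

Each cell contributes population-share × respondent value:
  Grade 1: (1,200/20,000) × 66.2 = 3.972
  Grade 2: (1,200/20,000) × 72.4 = 4.344
  Grade 3: (4,600/20,000) × 43.3 = 9.959
  Grade 4: (6,600/20,000) × 42.6 = 14.058
  Grade 5: (6,400/20,000) × 69.4 = 22.208
Post-stratified estimate = 54.541 → 54.5%.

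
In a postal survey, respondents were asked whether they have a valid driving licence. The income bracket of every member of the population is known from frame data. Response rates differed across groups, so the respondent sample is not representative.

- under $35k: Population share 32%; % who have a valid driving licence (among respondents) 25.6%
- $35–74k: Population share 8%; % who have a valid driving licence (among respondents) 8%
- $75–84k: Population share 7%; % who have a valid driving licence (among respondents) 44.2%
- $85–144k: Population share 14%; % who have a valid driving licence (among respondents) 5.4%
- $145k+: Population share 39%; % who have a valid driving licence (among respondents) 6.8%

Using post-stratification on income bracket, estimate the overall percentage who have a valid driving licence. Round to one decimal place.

Post-stratification weights by population share, not respondent share:
  under $35k: 0.32 × 25.6 = 8.192
  $35–74k: 0.08 × 8 = 0.64
  $75–84k: 0.07 × 44.2 = 3.094
  $85–144k: 0.14 × 5.4 = 0.756
  $145k+: 0.39 × 6.8 = 2.652
Post-stratified estimate = 15.334 → 15.3%.

15.3%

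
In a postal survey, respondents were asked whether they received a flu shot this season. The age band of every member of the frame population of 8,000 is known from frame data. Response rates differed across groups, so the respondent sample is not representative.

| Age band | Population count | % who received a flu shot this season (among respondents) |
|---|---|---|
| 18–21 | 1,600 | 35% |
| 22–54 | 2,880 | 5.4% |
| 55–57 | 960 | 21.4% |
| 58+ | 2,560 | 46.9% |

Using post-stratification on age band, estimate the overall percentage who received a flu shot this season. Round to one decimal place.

Weight each group's respondent value by its population share:
  18–21: (1,600/8,000) × 35 = 7
  22–54: (2,880/8,000) × 5.4 = 1.944
  55–57: (960/8,000) × 21.4 = 2.568
  58+: (2,560/8,000) × 46.9 = 15.008
Post-stratified estimate = 26.52 → 26.5%.

26.5%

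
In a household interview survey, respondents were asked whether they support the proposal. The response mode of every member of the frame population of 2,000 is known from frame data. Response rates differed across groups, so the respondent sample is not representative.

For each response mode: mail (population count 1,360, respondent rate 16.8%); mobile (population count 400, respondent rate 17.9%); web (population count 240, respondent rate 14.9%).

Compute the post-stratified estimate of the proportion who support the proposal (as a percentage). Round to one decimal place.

Each cell contributes population-share × respondent value:
  mail: (1,360/2,000) × 16.8 = 11.424
  mobile: (400/2,000) × 17.9 = 3.58
  web: (240/2,000) × 14.9 = 1.788
Post-stratified estimate = 16.792 → 16.8%.

16.8%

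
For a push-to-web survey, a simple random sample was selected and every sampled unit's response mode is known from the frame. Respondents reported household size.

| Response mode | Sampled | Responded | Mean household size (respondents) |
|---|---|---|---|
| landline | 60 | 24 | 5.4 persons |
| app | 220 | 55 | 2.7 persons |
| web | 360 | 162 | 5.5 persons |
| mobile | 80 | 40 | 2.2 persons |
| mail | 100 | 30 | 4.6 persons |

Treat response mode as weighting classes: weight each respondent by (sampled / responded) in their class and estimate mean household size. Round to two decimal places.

Class response rates: landline 24/60 = 40%, app 55/220 = 25%, web 162/360 = 45%, mobile 40/80 = 50%, mail 30/100 = 30%.
Each respondent's weight = sampled/responded in their class; summing within a class gives n_sampled, so:
  landline: 60 × 5.4 = 324
  app: 220 × 2.7 = 594
  web: 360 × 5.5 = 1980
  mobile: 80 × 2.2 = 176
  mail: 100 × 4.6 = 460
Adjusted estimate = 3534 / 820 = 4.30976 → 4.31.

4.31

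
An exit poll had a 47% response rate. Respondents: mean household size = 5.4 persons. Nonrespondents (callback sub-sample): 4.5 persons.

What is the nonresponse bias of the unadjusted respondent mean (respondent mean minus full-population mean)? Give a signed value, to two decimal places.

+0.48

Nonresponse fraction = 1 − 0.47 = 0.53.
Bias = (nonresponse fraction) × (respondent mean − nonrespondent mean)
     = 0.53 × (5.4 − 4.5) = 0.53 × 0.9 = 0.477.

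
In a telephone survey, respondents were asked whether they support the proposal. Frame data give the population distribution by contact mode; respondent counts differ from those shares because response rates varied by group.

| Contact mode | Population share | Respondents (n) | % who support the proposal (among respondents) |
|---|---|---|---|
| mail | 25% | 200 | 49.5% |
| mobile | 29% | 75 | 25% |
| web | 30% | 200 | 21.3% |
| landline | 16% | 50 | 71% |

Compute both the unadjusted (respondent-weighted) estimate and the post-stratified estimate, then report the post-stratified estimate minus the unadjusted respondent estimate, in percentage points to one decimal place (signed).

+0.1 percentage points

Naive respondent-only estimate (weights = respondent counts):
  (200/525)×49.5 + (75/525)×25 + (200/525)×21.3 + (50/525)×71 = 37.3048%
Post-stratified estimate weights by population shares:
  0.25×49.5 + 0.29×25 + 0.3×21.3 + 0.16×71 = 37.375%
Difference = 37.375 − 37.3048 = 0.0702 pp.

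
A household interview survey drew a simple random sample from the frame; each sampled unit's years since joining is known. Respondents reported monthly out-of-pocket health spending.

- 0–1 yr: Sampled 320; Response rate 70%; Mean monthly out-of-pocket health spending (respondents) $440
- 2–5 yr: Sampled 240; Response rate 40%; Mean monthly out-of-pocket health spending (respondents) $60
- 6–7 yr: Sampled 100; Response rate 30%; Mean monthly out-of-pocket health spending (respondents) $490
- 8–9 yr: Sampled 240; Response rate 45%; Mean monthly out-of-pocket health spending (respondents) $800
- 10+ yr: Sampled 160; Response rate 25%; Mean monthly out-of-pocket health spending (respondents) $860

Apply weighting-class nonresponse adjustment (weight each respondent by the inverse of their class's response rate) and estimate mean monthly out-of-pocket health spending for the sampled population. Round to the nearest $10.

$500

With weight = n_sampled/n_responded per class, the weighted class total is n_sampled:
  0–1 yr: 320 × 440 = 140,800
  2–5 yr: 240 × 60 = 14,400
  6–7 yr: 100 × 490 = 49,000
  8–9 yr: 240 × 800 = 192,000
  10+ yr: 160 × 860 = 137,600
Adjusted estimate = 533,800 / 1,060 = 503.585 → $500.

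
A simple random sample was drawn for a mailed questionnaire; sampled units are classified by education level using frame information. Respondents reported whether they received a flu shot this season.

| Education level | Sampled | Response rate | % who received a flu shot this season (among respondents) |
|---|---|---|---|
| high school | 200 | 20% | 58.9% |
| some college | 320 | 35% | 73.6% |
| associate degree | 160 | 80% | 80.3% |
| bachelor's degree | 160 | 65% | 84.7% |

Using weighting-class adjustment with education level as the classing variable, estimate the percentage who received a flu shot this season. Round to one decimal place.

Each respondent's weight = sampled/responded in their class; summing within a class gives n_sampled, so:
  high school: 200 × 58.9 = 11,780
  some college: 320 × 73.6 = 23,552
  associate degree: 160 × 80.3 = 12,848
  bachelor's degree: 160 × 84.7 = 13,552
Adjusted estimate = 61,732 / 840 = 73.4905 → 73.5%.

73.5%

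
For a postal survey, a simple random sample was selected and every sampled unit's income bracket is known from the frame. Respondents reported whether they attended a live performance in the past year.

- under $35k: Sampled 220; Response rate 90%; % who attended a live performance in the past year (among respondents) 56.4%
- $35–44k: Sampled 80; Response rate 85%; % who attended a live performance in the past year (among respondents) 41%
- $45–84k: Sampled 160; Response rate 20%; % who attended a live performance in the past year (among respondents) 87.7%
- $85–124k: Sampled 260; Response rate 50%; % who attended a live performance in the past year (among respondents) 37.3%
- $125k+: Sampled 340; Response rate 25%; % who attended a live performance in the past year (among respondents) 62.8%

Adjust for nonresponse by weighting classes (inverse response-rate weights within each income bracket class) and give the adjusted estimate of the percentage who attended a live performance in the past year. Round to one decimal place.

57.3%

Inverse-response-rate weighting restores each class to its sampled count, so class totals weight by n_sampled:
  under $35k: 220 × 56.4 = 12,408
  $35–44k: 80 × 41 = 3280
  $45–84k: 160 × 87.7 = 14,032
  $85–124k: 260 × 37.3 = 9698
  $125k+: 340 × 62.8 = 21,352
Adjusted estimate = 60,770 / 1,060 = 57.3302 → 57.3%.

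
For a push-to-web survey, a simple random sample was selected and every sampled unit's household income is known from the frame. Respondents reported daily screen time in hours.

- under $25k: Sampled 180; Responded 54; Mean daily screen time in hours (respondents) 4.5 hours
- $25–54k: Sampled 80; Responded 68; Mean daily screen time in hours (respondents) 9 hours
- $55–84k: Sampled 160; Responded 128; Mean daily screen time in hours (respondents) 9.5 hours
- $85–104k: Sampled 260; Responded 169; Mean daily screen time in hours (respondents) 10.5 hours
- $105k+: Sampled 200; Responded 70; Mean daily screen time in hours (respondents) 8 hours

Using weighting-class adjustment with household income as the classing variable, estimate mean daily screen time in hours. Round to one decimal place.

Response rates by class: under $25k 54/180 = 30%, $25–54k 68/80 = 85%, $55–84k 128/160 = 80%, $85–104k 169/260 = 65%, $105k+ 70/200 = 35%.
Weighting each respondent by the inverse class response rate inflates each class back to its sampled size, so the class weight is n_sampled:
  under $25k: 180 × 4.5 = 810
  $25–54k: 80 × 9 = 720
  $55–84k: 160 × 9.5 = 1520
  $85–104k: 260 × 10.5 = 2730
  $105k+: 200 × 8 = 1600
Adjusted estimate = 7380 / 880 = 8.38636 → 8.4.

8.4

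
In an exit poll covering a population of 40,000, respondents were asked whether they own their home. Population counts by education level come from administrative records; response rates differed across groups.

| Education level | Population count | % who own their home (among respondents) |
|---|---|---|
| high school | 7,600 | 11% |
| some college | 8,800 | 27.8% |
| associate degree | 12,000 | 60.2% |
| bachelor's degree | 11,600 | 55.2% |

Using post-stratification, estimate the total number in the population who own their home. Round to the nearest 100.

16,900

Estimated count per cell = population count × respondent percentage:
  high school: 7,600 × 11% = 836
  some college: 8,800 × 27.8% = 2446.4
  associate degree: 12,000 × 60.2% = 7224
  bachelor's degree: 11,600 × 55.2% = 6403.2
Estimated total = 16909.6 → 16,900.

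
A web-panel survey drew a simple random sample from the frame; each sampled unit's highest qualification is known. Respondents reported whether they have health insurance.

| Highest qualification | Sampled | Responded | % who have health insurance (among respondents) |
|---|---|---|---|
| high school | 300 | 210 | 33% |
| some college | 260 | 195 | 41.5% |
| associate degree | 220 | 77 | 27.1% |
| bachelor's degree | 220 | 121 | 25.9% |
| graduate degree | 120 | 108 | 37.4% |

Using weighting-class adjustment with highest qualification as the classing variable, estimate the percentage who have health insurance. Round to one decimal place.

Response rates by class: high school 210/300 = 70%, some college 195/260 = 75%, associate degree 77/220 = 35%, bachelor's degree 121/220 = 55%, graduate degree 108/120 = 90%.
Each respondent's weight = sampled/responded in their class; summing within a class gives n_sampled, so:
  high school: 300 × 33 = 9900
  some college: 260 × 41.5 = 10,790
  associate degree: 220 × 27.1 = 5962
  bachelor's degree: 220 × 25.9 = 5698
  graduate degree: 120 × 37.4 = 4488
Adjusted estimate = 36,838 / 1,120 = 32.8911 → 32.9%.

32.9%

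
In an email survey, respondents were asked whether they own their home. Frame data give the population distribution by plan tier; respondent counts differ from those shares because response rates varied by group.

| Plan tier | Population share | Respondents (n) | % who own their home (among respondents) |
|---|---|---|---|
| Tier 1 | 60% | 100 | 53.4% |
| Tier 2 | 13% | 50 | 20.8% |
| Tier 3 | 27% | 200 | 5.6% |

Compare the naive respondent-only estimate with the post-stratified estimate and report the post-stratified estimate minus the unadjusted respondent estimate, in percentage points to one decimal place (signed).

+14.8 percentage points

Without adjustment, the pooled respondent share is:
  (100/350)×53.4 + (50/350)×20.8 + (200/350)×5.6 = 21.4286%
Reweighting by population plan tier shares:
  0.6×53.4 + 0.13×20.8 + 0.27×5.6 = 36.256%
Difference = 36.256 − 21.4286 = 14.8274 pp.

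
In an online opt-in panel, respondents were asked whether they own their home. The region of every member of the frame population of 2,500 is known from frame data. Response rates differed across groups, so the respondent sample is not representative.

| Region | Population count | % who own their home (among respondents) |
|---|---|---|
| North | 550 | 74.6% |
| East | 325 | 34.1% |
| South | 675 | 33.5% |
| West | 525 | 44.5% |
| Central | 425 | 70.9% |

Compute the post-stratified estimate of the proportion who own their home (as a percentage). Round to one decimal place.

Weight each group's respondent value by its population share:
  North: (550/2,500) × 74.6 = 16.412
  East: (325/2,500) × 34.1 = 4.433
  South: (675/2,500) × 33.5 = 9.045
  West: (525/2,500) × 44.5 = 9.345
  Central: (425/2,500) × 70.9 = 12.053
Post-stratified estimate = 51.288 → 51.3%.

51.3%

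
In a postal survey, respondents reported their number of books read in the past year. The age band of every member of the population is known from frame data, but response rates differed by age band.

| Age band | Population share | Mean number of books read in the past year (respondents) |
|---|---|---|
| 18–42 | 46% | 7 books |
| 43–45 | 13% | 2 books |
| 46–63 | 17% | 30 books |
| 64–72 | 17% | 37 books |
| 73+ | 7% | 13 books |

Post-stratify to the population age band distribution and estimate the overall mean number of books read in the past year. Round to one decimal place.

15.8

Post-stratification weights by population share, not respondent share:
  18–42: 0.46 × 7 = 3.22
  43–45: 0.13 × 2 = 0.26
  46–63: 0.17 × 30 = 5.1
  64–72: 0.17 × 37 = 6.29
  73+: 0.07 × 13 = 0.91
Post-stratified estimate = 15.78 → 15.8.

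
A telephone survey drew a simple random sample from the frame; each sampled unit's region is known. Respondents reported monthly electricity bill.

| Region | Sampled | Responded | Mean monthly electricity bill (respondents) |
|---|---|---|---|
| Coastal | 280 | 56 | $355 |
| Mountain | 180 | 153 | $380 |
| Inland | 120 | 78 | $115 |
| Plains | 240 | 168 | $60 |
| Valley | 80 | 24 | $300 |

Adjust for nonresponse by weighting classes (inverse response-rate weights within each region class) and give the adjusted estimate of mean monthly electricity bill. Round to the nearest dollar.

Class response rates: Coastal 56/280 = 20%, Mountain 153/180 = 85%, Inland 78/120 = 65%, Plains 168/240 = 70%, Valley 24/80 = 30%.
With weight = n_sampled/n_responded per class, the weighted class total is n_sampled:
  Coastal: 280 × 355 = 99,400
  Mountain: 180 × 380 = 68,400
  Inland: 120 × 115 = 13,800
  Plains: 240 × 60 = 14,400
  Valley: 80 × 300 = 24,000
Adjusted estimate = 220,000 / 900 = 244.444 → $244.

$244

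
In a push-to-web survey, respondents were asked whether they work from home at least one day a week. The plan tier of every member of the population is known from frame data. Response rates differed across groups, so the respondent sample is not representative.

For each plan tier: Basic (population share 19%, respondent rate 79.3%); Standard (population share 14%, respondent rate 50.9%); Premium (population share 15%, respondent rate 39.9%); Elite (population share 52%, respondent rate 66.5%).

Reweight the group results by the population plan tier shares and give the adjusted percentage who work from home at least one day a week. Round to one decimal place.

62.8%

Reweight to the known plan tier distribution:
  Basic: 0.19 × 79.3 = 15.067
  Standard: 0.14 × 50.9 = 7.126
  Premium: 0.15 × 39.9 = 5.985
  Elite: 0.52 × 66.5 = 34.58
Post-stratified estimate = 62.758 → 62.8%.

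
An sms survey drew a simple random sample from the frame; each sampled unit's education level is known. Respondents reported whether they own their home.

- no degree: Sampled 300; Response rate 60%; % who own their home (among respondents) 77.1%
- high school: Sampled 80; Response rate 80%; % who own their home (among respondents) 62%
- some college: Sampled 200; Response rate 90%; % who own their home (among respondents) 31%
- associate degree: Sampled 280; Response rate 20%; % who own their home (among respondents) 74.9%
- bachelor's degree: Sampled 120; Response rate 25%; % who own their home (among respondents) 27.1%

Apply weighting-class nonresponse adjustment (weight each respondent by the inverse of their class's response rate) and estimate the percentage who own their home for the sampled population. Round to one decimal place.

59.7%

Each respondent's weight = sampled/responded in their class; summing within a class gives n_sampled, so:
  no degree: 300 × 77.1 = 23,130
  high school: 80 × 62 = 4960
  some college: 200 × 31 = 6200
  associate degree: 280 × 74.9 = 20,972
  bachelor's degree: 120 × 27.1 = 3252
Adjusted estimate = 58,514 / 980 = 59.7082 → 59.7%.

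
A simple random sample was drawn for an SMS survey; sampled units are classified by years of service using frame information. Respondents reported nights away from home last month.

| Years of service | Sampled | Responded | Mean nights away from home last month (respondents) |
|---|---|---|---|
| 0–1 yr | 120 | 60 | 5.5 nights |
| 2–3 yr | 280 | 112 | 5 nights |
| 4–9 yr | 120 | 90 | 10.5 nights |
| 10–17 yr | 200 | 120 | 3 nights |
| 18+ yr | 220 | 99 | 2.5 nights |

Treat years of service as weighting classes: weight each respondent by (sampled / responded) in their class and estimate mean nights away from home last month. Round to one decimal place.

4.8

Class response rates: 0–1 yr 60/120 = 50%, 2–3 yr 112/280 = 40%, 4–9 yr 90/120 = 75%, 10–17 yr 120/200 = 60%, 18+ yr 99/220 = 45%.
Inverse-response-rate weighting restores each class to its sampled count, so class totals weight by n_sampled:
  0–1 yr: 120 × 5.5 = 660
  2–3 yr: 280 × 5 = 1400
  4–9 yr: 120 × 10.5 = 1260
  10–17 yr: 200 × 3 = 600
  18+ yr: 220 × 2.5 = 550
Adjusted estimate = 4470 / 940 = 4.75532 → 4.8.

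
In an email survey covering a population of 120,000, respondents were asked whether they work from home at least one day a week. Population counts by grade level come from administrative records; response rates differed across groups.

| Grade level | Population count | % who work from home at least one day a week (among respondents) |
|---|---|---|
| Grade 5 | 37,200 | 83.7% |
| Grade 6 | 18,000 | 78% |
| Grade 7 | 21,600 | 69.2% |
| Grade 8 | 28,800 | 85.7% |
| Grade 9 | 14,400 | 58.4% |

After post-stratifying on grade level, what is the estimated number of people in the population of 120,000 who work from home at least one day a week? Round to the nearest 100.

Estimated count per cell = population count × respondent percentage:
  Grade 5: 37,200 × 83.7% = 31136.4
  Grade 6: 18,000 × 78% = 14,040
  Grade 7: 21,600 × 69.2% = 14947.2
  Grade 8: 28,800 × 85.7% = 24681.6
  Grade 9: 14,400 × 58.4% = 8409.6
Estimated total = 93214.8 → 93,200.

93,200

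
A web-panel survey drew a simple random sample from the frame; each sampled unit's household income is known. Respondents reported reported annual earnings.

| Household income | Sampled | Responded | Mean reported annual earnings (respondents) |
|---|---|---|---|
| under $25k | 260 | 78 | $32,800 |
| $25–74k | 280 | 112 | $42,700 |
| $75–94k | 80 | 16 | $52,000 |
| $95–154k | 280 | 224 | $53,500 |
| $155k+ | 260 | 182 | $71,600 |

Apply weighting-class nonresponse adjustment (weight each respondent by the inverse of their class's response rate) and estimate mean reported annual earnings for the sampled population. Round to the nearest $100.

Class response rates: under $25k 78/260 = 30%, $25–74k 112/280 = 40%, $75–94k 16/80 = 20%, $95–154k 224/280 = 80%, $155k+ 182/260 = 70%.
Each respondent's weight = sampled/responded in their class; summing within a class gives n_sampled, so:
  under $25k: 260 × 32,800 = 8,528,000
  $25–74k: 280 × 42,700 = 11,956,000
  $75–94k: 80 × 52,000 = 4,160,000
  $95–154k: 280 × 53,500 = 14,980,000
  $155k+: 260 × 71,600 = 18,616,000
Adjusted estimate = 58,240,000 / 1,160 = 50206.9 → $50,200.

$50,200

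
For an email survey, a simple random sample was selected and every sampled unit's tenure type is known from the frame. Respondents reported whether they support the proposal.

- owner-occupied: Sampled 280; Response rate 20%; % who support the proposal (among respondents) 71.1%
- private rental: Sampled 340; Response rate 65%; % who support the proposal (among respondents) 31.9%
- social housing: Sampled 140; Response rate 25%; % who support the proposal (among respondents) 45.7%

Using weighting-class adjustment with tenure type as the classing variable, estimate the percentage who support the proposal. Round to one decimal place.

48.9%

Each respondent's weight = sampled/responded in their class; summing within a class gives n_sampled, so:
  owner-occupied: 280 × 71.1 = 19,908
  private rental: 340 × 31.9 = 10,846
  social housing: 140 × 45.7 = 6398
Adjusted estimate = 37,152 / 760 = 48.8842 → 48.9%.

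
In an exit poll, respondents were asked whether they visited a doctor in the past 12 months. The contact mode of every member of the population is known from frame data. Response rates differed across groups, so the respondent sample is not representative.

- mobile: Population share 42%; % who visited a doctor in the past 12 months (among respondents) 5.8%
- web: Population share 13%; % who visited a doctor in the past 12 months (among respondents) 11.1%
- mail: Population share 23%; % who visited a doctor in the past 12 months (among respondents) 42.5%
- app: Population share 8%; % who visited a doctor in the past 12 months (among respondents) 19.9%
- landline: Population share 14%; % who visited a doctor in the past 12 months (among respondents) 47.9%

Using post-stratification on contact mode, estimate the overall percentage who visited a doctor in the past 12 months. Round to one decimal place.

Post-stratification weights by population share, not respondent share:
  mobile: 0.42 × 5.8 = 2.436
  web: 0.13 × 11.1 = 1.443
  mail: 0.23 × 42.5 = 9.775
  app: 0.08 × 19.9 = 1.592
  landline: 0.14 × 47.9 = 6.706
Post-stratified estimate = 21.952 → 22.0%.

22.0%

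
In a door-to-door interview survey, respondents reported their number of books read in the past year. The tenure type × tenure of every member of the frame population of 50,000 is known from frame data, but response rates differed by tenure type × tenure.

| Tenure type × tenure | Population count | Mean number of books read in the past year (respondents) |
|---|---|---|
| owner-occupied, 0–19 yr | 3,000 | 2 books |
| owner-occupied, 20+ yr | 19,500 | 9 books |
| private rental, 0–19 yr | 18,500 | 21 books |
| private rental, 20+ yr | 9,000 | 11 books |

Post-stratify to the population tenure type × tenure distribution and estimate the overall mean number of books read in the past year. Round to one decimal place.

13.4

Each cell contributes population-share × respondent value:
  owner-occupied, 0–19 yr: (3,000/50,000) × 2 = 0.12
  owner-occupied, 20+ yr: (19,500/50,000) × 9 = 3.51
  private rental, 0–19 yr: (18,500/50,000) × 21 = 7.77
  private rental, 20+ yr: (9,000/50,000) × 11 = 1.98
Post-stratified estimate = 13.38 → 13.4.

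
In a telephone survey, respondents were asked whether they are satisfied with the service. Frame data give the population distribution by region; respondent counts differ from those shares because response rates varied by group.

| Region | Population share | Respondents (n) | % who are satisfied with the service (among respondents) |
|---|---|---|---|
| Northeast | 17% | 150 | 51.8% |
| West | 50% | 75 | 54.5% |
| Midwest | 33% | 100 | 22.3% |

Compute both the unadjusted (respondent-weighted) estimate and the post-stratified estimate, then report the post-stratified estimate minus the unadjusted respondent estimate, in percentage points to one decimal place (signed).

+0.1 percentage points

Unadjusted (pooled respondent) estimate weights by respondent counts:
  (150/325)×51.8 + (75/325)×54.5 + (100/325)×22.3 = 43.3462%
Reweighting by population region shares:
  0.17×51.8 + 0.5×54.5 + 0.33×22.3 = 43.415%
Difference = 43.415 − 43.3462 = 0.0688 pp.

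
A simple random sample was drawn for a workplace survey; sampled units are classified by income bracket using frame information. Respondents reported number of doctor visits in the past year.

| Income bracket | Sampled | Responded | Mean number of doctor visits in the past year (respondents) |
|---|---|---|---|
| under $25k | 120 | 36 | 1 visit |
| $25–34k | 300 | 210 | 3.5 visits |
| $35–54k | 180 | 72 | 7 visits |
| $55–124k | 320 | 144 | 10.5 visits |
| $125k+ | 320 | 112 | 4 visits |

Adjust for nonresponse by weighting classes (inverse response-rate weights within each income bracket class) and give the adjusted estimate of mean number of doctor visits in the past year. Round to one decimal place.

Class response rates: under $25k 36/120 = 30%, $25–34k 210/300 = 70%, $35–54k 72/180 = 40%, $55–124k 144/320 = 45%, $125k+ 112/320 = 35%.
Inverse-response-rate weighting restores each class to its sampled count, so class totals weight by n_sampled:
  under $25k: 120 × 1 = 120
  $25–34k: 300 × 3.5 = 1050
  $35–54k: 180 × 7 = 1260
  $55–124k: 320 × 10.5 = 3360
  $125k+: 320 × 4 = 1280
Adjusted estimate = 7070 / 1,240 = 5.70161 → 5.7.

5.7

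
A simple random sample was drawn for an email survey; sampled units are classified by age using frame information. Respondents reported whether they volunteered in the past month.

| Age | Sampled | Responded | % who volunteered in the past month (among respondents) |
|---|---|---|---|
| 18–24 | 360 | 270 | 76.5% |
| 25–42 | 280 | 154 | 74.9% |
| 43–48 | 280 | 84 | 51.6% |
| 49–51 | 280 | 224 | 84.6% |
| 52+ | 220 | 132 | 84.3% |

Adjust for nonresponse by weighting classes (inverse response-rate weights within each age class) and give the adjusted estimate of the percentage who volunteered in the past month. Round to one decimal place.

Class response rates: 18–24 270/360 = 75%, 25–42 154/280 = 55%, 43–48 84/280 = 30%, 49–51 224/280 = 80%, 52+ 132/220 = 60%.
Weighting each respondent by the inverse class response rate inflates each class back to its sampled size, so the class weight is n_sampled:
  18–24: 360 × 76.5 = 27,540
  25–42: 280 × 74.9 = 20,972
  43–48: 280 × 51.6 = 14,448
  49–51: 280 × 84.6 = 23,688
  52+: 220 × 84.3 = 18,546
Adjusted estimate = 105,194 / 1,420 = 74.0803 → 74.1%.

74.1%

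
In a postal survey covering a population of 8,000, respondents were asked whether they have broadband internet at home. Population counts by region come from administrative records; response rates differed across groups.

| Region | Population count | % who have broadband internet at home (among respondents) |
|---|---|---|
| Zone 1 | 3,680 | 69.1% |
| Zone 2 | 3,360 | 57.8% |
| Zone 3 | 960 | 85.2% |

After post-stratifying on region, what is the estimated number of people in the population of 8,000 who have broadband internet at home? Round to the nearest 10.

5,300

Each cell contributes its population count × the respondent rate:
  Zone 1: 3,680 × 69.1% = 2542.88
  Zone 2: 3,360 × 57.8% = 1942.08
  Zone 3: 960 × 85.2% = 817.92
Estimated total = 5302.88 → 5,300.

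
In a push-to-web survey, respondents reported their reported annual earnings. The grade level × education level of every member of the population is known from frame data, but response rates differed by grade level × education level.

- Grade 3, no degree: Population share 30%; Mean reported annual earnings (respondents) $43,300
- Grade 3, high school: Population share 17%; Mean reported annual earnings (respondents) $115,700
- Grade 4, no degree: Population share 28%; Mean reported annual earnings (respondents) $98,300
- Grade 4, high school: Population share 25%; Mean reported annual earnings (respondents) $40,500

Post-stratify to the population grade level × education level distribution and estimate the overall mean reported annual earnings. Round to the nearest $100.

Post-stratification weights by population share, not respondent share:
  Grade 3, no degree: 0.3 × 43,300 = 12,990
  Grade 3, high school: 0.17 × 115,700 = 19,669
  Grade 4, no degree: 0.28 × 98,300 = 27,524
  Grade 4, high school: 0.25 × 40,500 = 10,125
Post-stratified estimate = 70,308 → $70,300.

$70,300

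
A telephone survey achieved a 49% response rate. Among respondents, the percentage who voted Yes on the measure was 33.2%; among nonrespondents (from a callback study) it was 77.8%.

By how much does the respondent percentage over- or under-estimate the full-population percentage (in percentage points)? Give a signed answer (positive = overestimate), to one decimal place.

-22.7 percentage points

Nonresponse fraction = 1 − 0.49 = 0.51.
Bias = (nonresponse fraction) × (respondent percentage − nonrespondent percentage)
     = 0.51 × (33.2 − 77.8) = 0.51 × -44.6 = -22.746.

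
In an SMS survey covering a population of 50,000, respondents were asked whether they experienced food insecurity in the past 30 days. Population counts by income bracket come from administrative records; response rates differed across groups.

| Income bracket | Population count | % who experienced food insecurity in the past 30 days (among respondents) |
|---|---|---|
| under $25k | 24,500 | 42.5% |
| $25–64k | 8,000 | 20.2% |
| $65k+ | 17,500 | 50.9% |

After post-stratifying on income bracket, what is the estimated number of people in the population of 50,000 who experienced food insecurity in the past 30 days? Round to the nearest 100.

20,900

Apply each group's respondent rate to its population count:
  under $25k: 24,500 × 42.5% = 10412.5
  $25–64k: 8,000 × 20.2% = 1616
  $65k+: 17,500 × 50.9% = 8907.5
Estimated total = 20,936 → 20,900.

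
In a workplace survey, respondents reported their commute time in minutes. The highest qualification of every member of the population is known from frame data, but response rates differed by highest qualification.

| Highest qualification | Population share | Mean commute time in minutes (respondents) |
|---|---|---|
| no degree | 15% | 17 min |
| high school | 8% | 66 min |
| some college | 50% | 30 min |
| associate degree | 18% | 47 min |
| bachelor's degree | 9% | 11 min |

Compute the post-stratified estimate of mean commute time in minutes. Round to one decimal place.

Post-stratification weights by population share, not respondent share:
  no degree: 0.15 × 17 = 2.55
  high school: 0.08 × 66 = 5.28
  some college: 0.5 × 30 = 15
  associate degree: 0.18 × 47 = 8.46
  bachelor's degree: 0.09 × 11 = 0.99
Post-stratified estimate = 32.28 → 32.3.

32.3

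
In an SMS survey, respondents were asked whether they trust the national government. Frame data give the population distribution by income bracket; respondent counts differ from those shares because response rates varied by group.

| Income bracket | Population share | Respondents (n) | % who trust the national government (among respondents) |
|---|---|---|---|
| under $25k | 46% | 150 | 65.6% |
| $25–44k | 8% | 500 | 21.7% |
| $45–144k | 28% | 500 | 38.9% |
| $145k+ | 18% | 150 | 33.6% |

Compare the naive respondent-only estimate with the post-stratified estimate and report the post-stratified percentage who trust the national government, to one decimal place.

48.9%

Naive respondent-only estimate (weights = respondent counts):
  (150/1300)×65.6 + (500/1300)×21.7 + (500/1300)×38.9 + (150/1300)×33.6 = 34.7538%
Reweighting by population income bracket shares:
  0.46×65.6 + 0.08×21.7 + 0.28×38.9 + 0.18×33.6 = 48.852%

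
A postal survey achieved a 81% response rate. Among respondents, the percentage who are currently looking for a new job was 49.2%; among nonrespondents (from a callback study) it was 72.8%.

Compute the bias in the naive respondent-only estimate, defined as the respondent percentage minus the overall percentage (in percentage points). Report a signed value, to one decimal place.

-4.5 percentage points

Nonresponse fraction = 1 − 0.81 = 0.19.
Bias = (nonresponse fraction) × (respondent percentage − nonrespondent percentage)
     = 0.19 × (49.2 − 72.8) = 0.19 × -23.6 = -4.484.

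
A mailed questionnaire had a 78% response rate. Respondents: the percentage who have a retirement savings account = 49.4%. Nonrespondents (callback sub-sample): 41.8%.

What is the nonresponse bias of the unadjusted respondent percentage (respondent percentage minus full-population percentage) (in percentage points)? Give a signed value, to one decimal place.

+1.7 percentage points

Nonresponse fraction = 1 − 0.78 = 0.22.
Bias = (nonresponse fraction) × (respondent percentage − nonrespondent percentage)
     = 0.22 × (49.4 − 41.8) = 0.22 × 7.6 = 1.672.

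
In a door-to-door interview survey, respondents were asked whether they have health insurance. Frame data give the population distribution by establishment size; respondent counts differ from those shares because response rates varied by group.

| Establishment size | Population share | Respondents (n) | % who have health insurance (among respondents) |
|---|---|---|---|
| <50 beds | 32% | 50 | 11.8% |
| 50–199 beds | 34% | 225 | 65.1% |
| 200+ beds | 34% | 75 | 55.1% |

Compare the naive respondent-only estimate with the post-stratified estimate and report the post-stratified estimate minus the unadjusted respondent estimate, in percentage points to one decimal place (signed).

-10.7 percentage points

Without adjustment, the pooled respondent share is:
  (50/350)×11.8 + (225/350)×65.1 + (75/350)×55.1 = 55.3429%
Post-stratifying to population shares instead:
  0.32×11.8 + 0.34×65.1 + 0.34×55.1 = 44.644%
Difference = 44.644 − 55.3429 = -10.6989 pp.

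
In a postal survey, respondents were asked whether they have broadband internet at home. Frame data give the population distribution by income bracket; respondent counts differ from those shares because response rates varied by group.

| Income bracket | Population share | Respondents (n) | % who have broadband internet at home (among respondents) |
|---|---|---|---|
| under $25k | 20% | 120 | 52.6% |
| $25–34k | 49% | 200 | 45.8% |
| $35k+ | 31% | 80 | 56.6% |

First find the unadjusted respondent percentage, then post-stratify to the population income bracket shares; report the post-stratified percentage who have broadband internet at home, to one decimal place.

50.5%

Without adjustment, the pooled respondent share is:
  (120/400)×52.6 + (200/400)×45.8 + (80/400)×56.6 = 50%
Post-stratifying to population shares instead:
  0.2×52.6 + 0.49×45.8 + 0.31×56.6 = 50.508%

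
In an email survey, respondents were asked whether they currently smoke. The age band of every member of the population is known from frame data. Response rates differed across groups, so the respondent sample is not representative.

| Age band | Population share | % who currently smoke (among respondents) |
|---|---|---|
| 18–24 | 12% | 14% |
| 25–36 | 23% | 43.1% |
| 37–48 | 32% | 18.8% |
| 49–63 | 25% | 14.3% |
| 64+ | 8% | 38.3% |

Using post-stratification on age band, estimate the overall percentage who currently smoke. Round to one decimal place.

24.2%

Each cell contributes population-share × respondent value:
  18–24: 0.12 × 14 = 1.68
  25–36: 0.23 × 43.1 = 9.913
  37–48: 0.32 × 18.8 = 6.016
  49–63: 0.25 × 14.3 = 3.575
  64+: 0.08 × 38.3 = 3.064
Post-stratified estimate = 24.248 → 24.2%.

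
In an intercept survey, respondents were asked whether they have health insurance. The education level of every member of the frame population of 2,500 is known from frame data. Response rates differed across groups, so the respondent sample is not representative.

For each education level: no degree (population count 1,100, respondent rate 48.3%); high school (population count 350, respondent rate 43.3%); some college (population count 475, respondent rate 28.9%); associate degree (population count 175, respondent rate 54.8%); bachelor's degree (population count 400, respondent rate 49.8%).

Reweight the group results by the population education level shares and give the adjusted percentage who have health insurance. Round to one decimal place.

Post-stratification weights by population share, not respondent share:
  no degree: (1,100/2,500) × 48.3 = 21.252
  high school: (350/2,500) × 43.3 = 6.062
  some college: (475/2,500) × 28.9 = 5.491
  associate degree: (175/2,500) × 54.8 = 3.836
  bachelor's degree: (400/2,500) × 49.8 = 7.968
Post-stratified estimate = 44.609 → 44.6%.

44.6%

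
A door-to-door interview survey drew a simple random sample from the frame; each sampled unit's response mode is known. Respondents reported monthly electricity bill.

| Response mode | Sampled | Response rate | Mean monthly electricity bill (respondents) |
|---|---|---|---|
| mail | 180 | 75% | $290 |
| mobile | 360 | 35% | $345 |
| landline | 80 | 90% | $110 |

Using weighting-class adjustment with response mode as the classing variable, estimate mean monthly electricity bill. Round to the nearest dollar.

$299

Inverse-response-rate weighting restores each class to its sampled count, so class totals weight by n_sampled:
  mail: 180 × 290 = 52,200
  mobile: 360 × 345 = 124,200
  landline: 80 × 110 = 8800
Adjusted estimate = 185,200 / 620 = 298.71 → $299.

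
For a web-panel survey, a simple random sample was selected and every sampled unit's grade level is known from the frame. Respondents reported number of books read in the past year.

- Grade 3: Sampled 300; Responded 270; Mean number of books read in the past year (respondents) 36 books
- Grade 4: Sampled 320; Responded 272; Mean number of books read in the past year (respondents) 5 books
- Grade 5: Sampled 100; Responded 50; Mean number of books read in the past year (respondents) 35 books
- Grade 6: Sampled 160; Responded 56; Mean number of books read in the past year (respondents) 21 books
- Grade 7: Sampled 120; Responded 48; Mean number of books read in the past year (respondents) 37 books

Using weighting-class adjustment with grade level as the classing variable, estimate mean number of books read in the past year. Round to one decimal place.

Class response rates: Grade 3 270/300 = 90%, Grade 4 272/320 = 85%, Grade 5 50/100 = 50%, Grade 6 56/160 = 35%, Grade 7 48/120 = 40%.
Weighting each respondent by the inverse class response rate inflates each class back to its sampled size, so the class weight is n_sampled:
  Grade 3: 300 × 36 = 10,800
  Grade 4: 320 × 5 = 1600
  Grade 5: 100 × 35 = 3500
  Grade 6: 160 × 21 = 3360
  Grade 7: 120 × 37 = 4440
Adjusted estimate = 23,700 / 1,000 = 23.7 → 23.7.

23.7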